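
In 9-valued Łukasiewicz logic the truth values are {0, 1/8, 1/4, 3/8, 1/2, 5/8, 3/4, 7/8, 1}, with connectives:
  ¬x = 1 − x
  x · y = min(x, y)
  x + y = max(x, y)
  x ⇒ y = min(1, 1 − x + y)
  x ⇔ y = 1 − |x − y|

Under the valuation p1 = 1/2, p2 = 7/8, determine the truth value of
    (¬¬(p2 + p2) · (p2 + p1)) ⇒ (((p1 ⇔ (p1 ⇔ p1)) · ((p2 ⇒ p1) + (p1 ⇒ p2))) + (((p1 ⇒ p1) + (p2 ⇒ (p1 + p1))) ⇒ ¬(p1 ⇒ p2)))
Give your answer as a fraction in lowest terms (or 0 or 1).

5/8

p2 + p2 = 7/8 + 7/8 = 7/8
¬(p2 + p2) = ¬7/8 = 1/8
¬¬(p2 + p2) = ¬1/8 = 7/8
p2 + p1 = 7/8 + 1/2 = 7/8
¬¬(p2 + p2) · (p2 + p1) = 7/8 · 7/8 = 7/8
p1 ⇔ p1 = 1/2 ⇔ 1/2 = 1
p1 ⇔ (p1 ⇔ p1) = 1/2 ⇔ 1 = 1/2
p2 ⇒ p1 = 7/8 ⇒ 1/2 = 5/8
p1 ⇒ p2 = 1/2 ⇒ 7/8 = 1
(p2 ⇒ p1) + (p1 ⇒ p2) = 5/8 + 1 = 1
(p1 ⇔ (p1 ⇔ p1)) · ((p2 ⇒ p1) + (p1 ⇒ p2)) = 1/2 · 1 = 1/2
p1 ⇒ p1 = 1/2 ⇒ 1/2 = 1
p1 + p1 = 1/2 + 1/2 = 1/2
p2 ⇒ (p1 + p1) = 7/8 ⇒ 1/2 = 5/8
(p1 ⇒ p1) + (p2 ⇒ (p1 + p1)) = 1 + 5/8 = 1
p1 ⇒ p2 = 1/2 ⇒ 7/8 = 1
¬(p1 ⇒ p2) = ¬1 = 0
((p1 ⇒ p1) + (p2 ⇒ (p1 + p1))) ⇒ ¬(p1 ⇒ p2) = 1 ⇒ 0 = 0
((p1 ⇔ (p1 ⇔ p1)) · ((p2 ⇒ p1) + (p1 ⇒ p2))) + (((p1 ⇒ p1) + (p2 ⇒ (p1 + p1))) ⇒ ¬(p1 ⇒ p2)) = 1/2 + 0 = 1/2
(¬¬(p2 + p2) · (p2 + p1)) ⇒ (((p1 ⇔ (p1 ⇔ p1)) · ((p2 ⇒ p1) + (p1 ⇒ p2))) + (((p1 ⇒ p1) + (p2 ⇒ (p1 + p1))) ⇒ ¬(p1 ⇒ p2))) = 7/8 ⇒ 1/2 = 5/8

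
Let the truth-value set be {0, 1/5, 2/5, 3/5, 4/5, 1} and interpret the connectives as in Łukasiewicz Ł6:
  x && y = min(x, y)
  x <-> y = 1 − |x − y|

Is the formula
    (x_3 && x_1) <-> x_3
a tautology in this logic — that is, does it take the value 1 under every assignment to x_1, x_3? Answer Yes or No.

No

Counterexample: take x_1 = 0, x_3 = 1/5.
x_3 && x_1 = 1/5 && 0 = 0
(x_3 && x_1) <-> x_3 = 0 <-> 1/5 = 4/5
This gives 4/5 ≠ 1.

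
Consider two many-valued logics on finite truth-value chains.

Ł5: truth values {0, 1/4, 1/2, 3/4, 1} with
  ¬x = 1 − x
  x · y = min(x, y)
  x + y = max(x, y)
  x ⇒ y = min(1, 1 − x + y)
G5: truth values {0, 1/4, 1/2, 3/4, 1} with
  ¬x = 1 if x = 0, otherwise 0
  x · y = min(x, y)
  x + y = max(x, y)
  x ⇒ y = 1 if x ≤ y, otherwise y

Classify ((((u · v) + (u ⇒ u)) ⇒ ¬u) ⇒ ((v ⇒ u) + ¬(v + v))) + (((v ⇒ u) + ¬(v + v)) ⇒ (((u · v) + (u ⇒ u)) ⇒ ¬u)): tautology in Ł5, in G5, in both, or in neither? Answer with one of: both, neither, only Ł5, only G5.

In Ł5: every assignment gives 1 — tautology.
In G5: every assignment gives 1 — tautology.

both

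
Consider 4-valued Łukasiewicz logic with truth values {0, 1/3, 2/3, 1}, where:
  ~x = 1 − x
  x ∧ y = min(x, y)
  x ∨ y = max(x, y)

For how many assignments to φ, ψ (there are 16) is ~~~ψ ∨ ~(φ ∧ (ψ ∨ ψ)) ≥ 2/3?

12

φ = 0, ψ = 0 ↦ 1  ≥
φ = 0, ψ = 1/3 ↦ 1  ≥
φ = 0, ψ = 2/3 ↦ 1  ≥
φ = 0, ψ = 1 ↦ 1  ≥
φ = 1/3, ψ = 0 ↦ 1  ≥
φ = 1/3, ψ = 1/3 ↦ 2/3  ≥
φ = 1/3, ψ = 2/3 ↦ 2/3  ≥
φ = 1/3, ψ = 1 ↦ 2/3  ≥
φ = 2/3, ψ = 0 ↦ 1  ≥
φ = 2/3, ψ = 1/3 ↦ 2/3  ≥
φ = 2/3, ψ = 2/3 ↦ 1/3  <
φ = 2/3, ψ = 1 ↦ 1/3  <
φ = 1, ψ = 0 ↦ 1  ≥
φ = 1, ψ = 1/3 ↦ 2/3  ≥
φ = 1, ψ = 2/3 ↦ 1/3  <
φ = 1, ψ = 1 ↦ 0  <
So 12 of the 16 assignments meet the threshold.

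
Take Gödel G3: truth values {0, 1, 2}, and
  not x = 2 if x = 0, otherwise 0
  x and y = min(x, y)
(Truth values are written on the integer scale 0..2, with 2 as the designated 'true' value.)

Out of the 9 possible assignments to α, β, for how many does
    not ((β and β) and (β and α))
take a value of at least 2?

α = 0, β = 0 ↦ 2  ≥
α = 0, β = 1 ↦ 2  ≥
α = 0, β = 2 ↦ 2  ≥
α = 1, β = 0 ↦ 2  ≥
α = 1, β = 1 ↦ 0  <
α = 1, β = 2 ↦ 0  <
α = 2, β = 0 ↦ 2  ≥
α = 2, β = 1 ↦ 0  <
α = 2, β = 2 ↦ 0  <
So 5 of the 9 assignments meet the threshold.

5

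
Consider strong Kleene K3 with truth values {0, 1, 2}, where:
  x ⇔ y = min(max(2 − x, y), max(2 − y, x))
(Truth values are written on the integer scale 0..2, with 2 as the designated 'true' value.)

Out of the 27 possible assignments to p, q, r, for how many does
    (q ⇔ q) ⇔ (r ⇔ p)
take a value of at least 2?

4

value 2: 4 assignments (counts)
value 1: 19 assignments
value 0: 4 assignments
So 4 of the 27 assignments meet the threshold.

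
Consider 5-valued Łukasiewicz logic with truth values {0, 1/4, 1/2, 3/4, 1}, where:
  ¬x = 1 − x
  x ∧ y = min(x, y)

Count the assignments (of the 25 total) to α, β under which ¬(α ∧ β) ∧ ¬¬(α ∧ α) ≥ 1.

1

value 1: 1 assignment (counts)
value 3/4: 3 assignments
value 1/2: 7 assignments
value 1/4: 8 assignments
value 0: 6 assignments
So 1 of the 25 assignments meets the threshold.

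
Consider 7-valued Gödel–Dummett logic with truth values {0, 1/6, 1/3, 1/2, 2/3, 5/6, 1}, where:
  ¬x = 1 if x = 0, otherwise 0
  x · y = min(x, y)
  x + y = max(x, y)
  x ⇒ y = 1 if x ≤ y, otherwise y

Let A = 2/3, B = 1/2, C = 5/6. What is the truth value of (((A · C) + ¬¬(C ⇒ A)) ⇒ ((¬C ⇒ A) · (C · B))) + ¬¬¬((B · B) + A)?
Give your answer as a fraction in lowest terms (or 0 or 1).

A · C = 2/3 · 5/6 = 2/3
C ⇒ A = 5/6 ⇒ 2/3 = 2/3
¬(C ⇒ A) = ¬2/3 = 0
¬¬(C ⇒ A) = ¬0 = 1
(A · C) + ¬¬(C ⇒ A) = 2/3 + 1 = 1
¬C = ¬5/6 = 0
¬C ⇒ A = 0 ⇒ 2/3 = 1
C · B = 5/6 · 1/2 = 1/2
(¬C ⇒ A) · (C · B) = 1 · 1/2 = 1/2
((A · C) + ¬¬(C ⇒ A)) ⇒ ((¬C ⇒ A) · (C · B)) = 1 ⇒ 1/2 = 1/2
B · B = 1/2 · 1/2 = 1/2
(B · B) + A = 1/2 + 2/3 = 2/3
¬((B · B) + A) = ¬2/3 = 0
¬¬((B · B) + A) = ¬0 = 1
¬¬¬((B · B) + A) = ¬1 = 0
(((A · C) + ¬¬(C ⇒ A)) ⇒ ((¬C ⇒ A) · (C · B))) + ¬¬¬((B · B) + A) = 1/2 + 0 = 1/2

1/2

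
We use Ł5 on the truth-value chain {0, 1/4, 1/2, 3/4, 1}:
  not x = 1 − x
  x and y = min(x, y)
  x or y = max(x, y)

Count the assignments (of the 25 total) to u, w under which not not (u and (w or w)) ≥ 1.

1

value 1: 1 assignment (counts)
value 3/4: 3 assignments
value 1/2: 5 assignments
value 1/4: 7 assignments
value 0: 9 assignments
So 1 of the 25 assignments meets the threshold.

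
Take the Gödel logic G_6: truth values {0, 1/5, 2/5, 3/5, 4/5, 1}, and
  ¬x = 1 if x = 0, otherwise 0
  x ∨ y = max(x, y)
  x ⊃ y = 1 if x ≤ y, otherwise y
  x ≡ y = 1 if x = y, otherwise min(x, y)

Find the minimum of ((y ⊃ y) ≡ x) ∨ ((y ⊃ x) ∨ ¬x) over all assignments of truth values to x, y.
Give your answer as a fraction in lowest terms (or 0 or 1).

Take x = 1/5, y = 2/5:
y ⊃ y = 2/5 ⊃ 2/5 = 1
(y ⊃ y) ≡ x = 1 ≡ 1/5 = 1/5
y ⊃ x = 2/5 ⊃ 1/5 = 1/5
¬x = ¬1/5 = 0
(y ⊃ x) ∨ ¬x = 1/5 ∨ 0 = 1/5
((y ⊃ y) ≡ x) ∨ ((y ⊃ x) ∨ ¬x) = 1/5 ∨ 1/5 = 1/5
No assignment yields a value below 1/5, so this is the minimum.

1/5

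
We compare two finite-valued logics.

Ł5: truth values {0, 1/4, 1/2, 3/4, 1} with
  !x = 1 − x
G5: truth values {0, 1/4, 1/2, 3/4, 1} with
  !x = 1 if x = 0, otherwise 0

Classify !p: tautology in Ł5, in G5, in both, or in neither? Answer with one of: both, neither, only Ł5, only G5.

neither

In Ł5: at p = 1/4 the value is 3/4 — not a tautology.
In G5: at p = 1/4 the value is 0 — not a tautology.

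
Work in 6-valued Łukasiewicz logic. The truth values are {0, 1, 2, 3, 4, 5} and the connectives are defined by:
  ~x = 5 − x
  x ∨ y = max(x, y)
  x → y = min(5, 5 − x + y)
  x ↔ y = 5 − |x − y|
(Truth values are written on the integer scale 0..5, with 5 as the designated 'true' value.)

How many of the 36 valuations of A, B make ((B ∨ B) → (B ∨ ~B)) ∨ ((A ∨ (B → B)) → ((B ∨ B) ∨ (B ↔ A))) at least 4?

value 5: 36 assignments (counts)
So 36 of the 36 assignments meet the threshold.

36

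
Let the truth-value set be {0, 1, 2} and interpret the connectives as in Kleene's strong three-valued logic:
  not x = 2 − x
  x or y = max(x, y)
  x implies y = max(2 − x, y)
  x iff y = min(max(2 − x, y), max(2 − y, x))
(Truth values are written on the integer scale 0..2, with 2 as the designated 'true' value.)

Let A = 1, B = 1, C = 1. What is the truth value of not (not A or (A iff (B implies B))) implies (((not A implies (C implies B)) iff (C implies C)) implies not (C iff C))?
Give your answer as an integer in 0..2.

not A = not 1 = 1
B implies B = 1 implies 1 = 1
A iff (B implies B) = 1 iff 1 = 1
not A or (A iff (B implies B)) = 1 or 1 = 1
not (not A or (A iff (B implies B))) = not 1 = 1
not A = not 1 = 1
C implies B = 1 implies 1 = 1
not A implies (C implies B) = 1 implies 1 = 1
C implies C = 1 implies 1 = 1
(not A implies (C implies B)) iff (C implies C) = 1 iff 1 = 1
C iff C = 1 iff 1 = 1
not (C iff C) = not 1 = 1
((not A implies (C implies B)) iff (C implies C)) implies not (C iff C) = 1 implies 1 = 1
not (not A or (A iff (B implies B))) implies (((not A implies (C implies B)) iff (C implies C)) implies not (C iff C)) = 1 implies 1 = 1

1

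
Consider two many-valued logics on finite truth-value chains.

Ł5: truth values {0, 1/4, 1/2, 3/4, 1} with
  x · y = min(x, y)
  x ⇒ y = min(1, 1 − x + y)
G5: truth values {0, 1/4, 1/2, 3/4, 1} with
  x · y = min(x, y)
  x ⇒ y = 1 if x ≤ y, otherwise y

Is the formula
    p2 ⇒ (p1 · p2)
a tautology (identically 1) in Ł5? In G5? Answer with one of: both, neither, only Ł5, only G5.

neither

In Ł5: at p1 = 0, p2 = 1/4 the value is 3/4 — not a tautology.
In G5: at p1 = 0, p2 = 1/4 the value is 0 — not a tautology.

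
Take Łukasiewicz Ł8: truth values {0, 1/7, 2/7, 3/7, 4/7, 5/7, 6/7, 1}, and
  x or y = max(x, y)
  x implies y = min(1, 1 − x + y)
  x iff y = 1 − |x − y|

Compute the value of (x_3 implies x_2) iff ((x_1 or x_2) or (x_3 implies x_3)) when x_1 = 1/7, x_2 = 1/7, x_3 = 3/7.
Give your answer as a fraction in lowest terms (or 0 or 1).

5/7

x_3 implies x_2 = 3/7 implies 1/7 = 5/7
x_1 or x_2 = 1/7 or 1/7 = 1/7
x_3 implies x_3 = 3/7 implies 3/7 = 1
(x_1 or x_2) or (x_3 implies x_3) = 1/7 or 1 = 1
(x_3 implies x_2) iff ((x_1 or x_2) or (x_3 implies x_3)) = 5/7 iff 1 = 5/7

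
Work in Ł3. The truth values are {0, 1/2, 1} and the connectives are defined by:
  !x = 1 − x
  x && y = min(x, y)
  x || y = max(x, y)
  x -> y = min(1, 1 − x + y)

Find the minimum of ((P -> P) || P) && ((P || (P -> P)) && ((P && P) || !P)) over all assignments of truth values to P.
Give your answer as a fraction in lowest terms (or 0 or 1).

Take P = 1/2:
P -> P = 1/2 -> 1/2 = 1
(P -> P) || P = 1 || 1/2 = 1
P -> P = 1/2 -> 1/2 = 1
P || (P -> P) = 1/2 || 1 = 1
P && P = 1/2 && 1/2 = 1/2
!P = !1/2 = 1/2
(P && P) || !P = 1/2 || 1/2 = 1/2
(P || (P -> P)) && ((P && P) || !P) = 1 && 1/2 = 1/2
((P -> P) || P) && ((P || (P -> P)) && ((P && P) || !P)) = 1 && 1/2 = 1/2
No assignment yields a value below 1/2, so this is the minimum.

1/2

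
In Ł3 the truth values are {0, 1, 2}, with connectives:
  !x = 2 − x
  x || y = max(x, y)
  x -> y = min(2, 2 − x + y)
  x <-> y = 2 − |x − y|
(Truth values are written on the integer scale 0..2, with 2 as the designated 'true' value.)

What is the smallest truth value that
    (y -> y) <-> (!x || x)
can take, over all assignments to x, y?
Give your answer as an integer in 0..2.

Take x = 1, y = 0:
y -> y = 0 -> 0 = 2
!x = !1 = 1
!x || x = 1 || 1 = 1
(y -> y) <-> (!x || x) = 2 <-> 1 = 1
No assignment yields a value below 1, so this is the minimum.

1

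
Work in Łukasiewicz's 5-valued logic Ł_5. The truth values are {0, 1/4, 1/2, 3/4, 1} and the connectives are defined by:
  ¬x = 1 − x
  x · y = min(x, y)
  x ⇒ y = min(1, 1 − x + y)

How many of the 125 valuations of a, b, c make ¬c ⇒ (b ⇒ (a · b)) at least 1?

105

value 1: 105 assignments (counts)
value 3/4: 10 assignments
value 1/2: 6 assignments
value 1/4: 3 assignments
value 0: 1 assignment
So 105 of the 125 assignments meet the threshold.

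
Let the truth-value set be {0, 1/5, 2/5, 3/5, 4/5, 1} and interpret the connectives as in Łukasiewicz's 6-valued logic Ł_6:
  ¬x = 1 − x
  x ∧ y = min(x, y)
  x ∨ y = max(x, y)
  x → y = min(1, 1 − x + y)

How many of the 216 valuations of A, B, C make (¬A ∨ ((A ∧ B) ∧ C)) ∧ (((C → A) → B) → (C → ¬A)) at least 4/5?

value 1: 36 assignments (counts)
value 4/5: 36 assignments (counts)
value 3/5: 50 assignments
value 2/5: 49 assignments
value 1/5: 33 assignments
value 0: 12 assignments
So 72 of the 216 assignments meet the threshold.

72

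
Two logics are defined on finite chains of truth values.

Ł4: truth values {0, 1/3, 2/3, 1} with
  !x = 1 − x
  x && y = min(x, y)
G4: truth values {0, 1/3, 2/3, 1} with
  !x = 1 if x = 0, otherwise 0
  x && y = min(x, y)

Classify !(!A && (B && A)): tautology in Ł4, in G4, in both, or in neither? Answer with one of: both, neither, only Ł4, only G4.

only G4

In Ł4: at A = 1/3, B = 1/3 the value is 2/3 — not a tautology.
In G4: every assignment gives 1 — tautology.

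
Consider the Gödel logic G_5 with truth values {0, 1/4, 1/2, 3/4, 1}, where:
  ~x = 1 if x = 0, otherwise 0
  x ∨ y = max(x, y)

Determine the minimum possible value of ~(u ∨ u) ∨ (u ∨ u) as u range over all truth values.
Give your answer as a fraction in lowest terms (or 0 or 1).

Take u = 1/4:
u ∨ u = 1/4 ∨ 1/4 = 1/4
~(u ∨ u) = ~1/4 = 0
u ∨ u = 1/4 ∨ 1/4 = 1/4
~(u ∨ u) ∨ (u ∨ u) = 0 ∨ 1/4 = 1/4
No assignment yields a value below 1/4, so this is the minimum.

1/4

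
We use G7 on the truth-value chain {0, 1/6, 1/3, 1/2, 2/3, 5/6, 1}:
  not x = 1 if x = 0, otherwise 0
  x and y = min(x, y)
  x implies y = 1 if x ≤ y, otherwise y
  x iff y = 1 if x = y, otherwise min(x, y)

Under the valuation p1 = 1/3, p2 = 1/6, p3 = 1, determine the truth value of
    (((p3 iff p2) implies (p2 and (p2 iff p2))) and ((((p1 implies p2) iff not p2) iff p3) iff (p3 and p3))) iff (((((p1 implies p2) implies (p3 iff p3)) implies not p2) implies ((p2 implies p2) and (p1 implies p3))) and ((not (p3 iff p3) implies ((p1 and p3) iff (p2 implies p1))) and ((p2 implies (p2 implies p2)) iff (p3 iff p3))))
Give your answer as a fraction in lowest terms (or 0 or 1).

0

p3 iff p2 = 1 iff 1/6 = 1/6
p2 iff p2 = 1/6 iff 1/6 = 1
p2 and (p2 iff p2) = 1/6 and 1 = 1/6
(p3 iff p2) implies (p2 and (p2 iff p2)) = 1/6 implies 1/6 = 1
p1 implies p2 = 1/3 implies 1/6 = 1/6
not p2 = not 1/6 = 0
(p1 implies p2) iff not p2 = 1/6 iff 0 = 0
((p1 implies p2) iff not p2) iff p3 = 0 iff 1 = 0
p3 and p3 = 1 and 1 = 1
(((p1 implies p2) iff not p2) iff p3) iff (p3 and p3) = 0 iff 1 = 0
((p3 iff p2) implies (p2 and (p2 iff p2))) and ((((p1 implies p2) iff not p2) iff p3) iff (p3 and p3)) = 1 and 0 = 0
p1 implies p2 = 1/3 implies 1/6 = 1/6
p3 iff p3 = 1 iff 1 = 1
(p1 implies p2) implies (p3 iff p3) = 1/6 implies 1 = 1
not p2 = not 1/6 = 0
((p1 implies p2) implies (p3 iff p3)) implies not p2 = 1 implies 0 = 0
p2 implies p2 = 1/6 implies 1/6 = 1
p1 implies p3 = 1/3 implies 1 = 1
(p2 implies p2) and (p1 implies p3) = 1 and 1 = 1
(((p1 implies p2) implies (p3 iff p3)) implies not p2) implies ((p2 implies p2) and (p1 implies p3)) = 0 implies 1 = 1
p3 iff p3 = 1 iff 1 = 1
not (p3 iff p3) = not 1 = 0
p1 and p3 = 1/3 and 1 = 1/3
p2 implies p1 = 1/6 implies 1/3 = 1
(p1 and p3) iff (p2 implies p1) = 1/3 iff 1 = 1/3
not (p3 iff p3) implies ((p1 and p3) iff (p2 implies p1)) = 0 implies 1/3 = 1
p2 implies p2 = 1/6 implies 1/6 = 1
p2 implies (p2 implies p2) = 1/6 implies 1 = 1
p3 iff p3 = 1 iff 1 = 1
(p2 implies (p2 implies p2)) iff (p3 iff p3) = 1 iff 1 = 1
(not (p3 iff p3) implies ((p1 and p3) iff (p2 implies p1))) and ((p2 implies (p2 implies p2)) iff (p3 iff p3)) = 1 and 1 = 1
((((p1 implies p2) implies (p3 iff p3)) implies not p2) implies ((p2 implies p2) and (p1 implies p3))) and ((not (p3 iff p3) implies ((p1 and p3) iff (p2 implies p1))) and ((p2 implies (p2 implies p2)) iff (p3 iff p3))) = 1 and 1 = 1
(((p3 iff p2) implies (p2 and (p2 iff p2))) and ((((p1 implies p2) iff not p2) iff p3) iff (p3 and p3))) iff (((((p1 implies p2) implies (p3 iff p3)) implies not p2) implies ((p2 implies p2) and (p1 implies p3))) and ((not (p3 iff p3) implies ((p1 and p3) iff (p2 implies p1))) and ((p2 implies (p2 implies p2)) iff (p3 iff p3)))) = 0 iff 1 = 0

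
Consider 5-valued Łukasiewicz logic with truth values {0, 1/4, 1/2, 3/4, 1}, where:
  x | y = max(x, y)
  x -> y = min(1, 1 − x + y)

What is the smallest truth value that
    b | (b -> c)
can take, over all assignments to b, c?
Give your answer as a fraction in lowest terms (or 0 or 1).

Take b = 1/2, c = 0:
b -> c = 1/2 -> 0 = 1/2
b | (b -> c) = 1/2 | 1/2 = 1/2
No assignment yields a value below 1/2, so this is the minimum.

1/2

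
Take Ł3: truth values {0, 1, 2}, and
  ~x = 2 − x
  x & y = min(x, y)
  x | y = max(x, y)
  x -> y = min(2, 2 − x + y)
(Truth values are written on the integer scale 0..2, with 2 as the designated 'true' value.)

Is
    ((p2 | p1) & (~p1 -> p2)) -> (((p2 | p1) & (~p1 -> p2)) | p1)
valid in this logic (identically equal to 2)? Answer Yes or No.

Yes

p1 = 0, p2 = 0 ↦ 2
p1 = 0, p2 = 1 ↦ 2
p1 = 0, p2 = 2 ↦ 2
p1 = 1, p2 = 0 ↦ 2
p1 = 1, p2 = 1 ↦ 2
p1 = 1, p2 = 2 ↦ 2
p1 = 2, p2 = 0 ↦ 2
p1 = 2, p2 = 1 ↦ 2
p1 = 2, p2 = 2 ↦ 2
Every assignment gives a value ≥ 2.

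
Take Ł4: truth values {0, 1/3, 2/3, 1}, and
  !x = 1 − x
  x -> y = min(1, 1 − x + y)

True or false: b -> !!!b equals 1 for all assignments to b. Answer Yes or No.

Counterexample: take b = 2/3.
!b = !2/3 = 1/3
!!b = !1/3 = 2/3
!!!b = !2/3 = 1/3
b -> !!!b = 2/3 -> 1/3 = 2/3
This gives 2/3 ≠ 1.

No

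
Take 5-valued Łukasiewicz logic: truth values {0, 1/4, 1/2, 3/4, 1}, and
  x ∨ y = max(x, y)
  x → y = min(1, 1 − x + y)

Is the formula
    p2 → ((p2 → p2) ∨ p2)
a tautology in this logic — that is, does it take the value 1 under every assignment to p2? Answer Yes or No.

Yes

p2 = 0 ↦ 1
p2 = 1/4 ↦ 1
p2 = 1/2 ↦ 1
p2 = 3/4 ↦ 1
p2 = 1 ↦ 1
Every assignment gives a value ≥ 1.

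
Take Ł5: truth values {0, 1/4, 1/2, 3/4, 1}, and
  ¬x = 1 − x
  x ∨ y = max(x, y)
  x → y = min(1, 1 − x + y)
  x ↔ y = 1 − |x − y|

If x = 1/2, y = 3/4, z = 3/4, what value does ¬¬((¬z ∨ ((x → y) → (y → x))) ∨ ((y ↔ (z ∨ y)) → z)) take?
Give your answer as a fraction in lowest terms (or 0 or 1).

¬z = ¬3/4 = 1/4
x → y = 1/2 → 3/4 = 1
y → x = 3/4 → 1/2 = 3/4
(x → y) → (y → x) = 1 → 3/4 = 3/4
¬z ∨ ((x → y) → (y → x)) = 1/4 ∨ 3/4 = 3/4
z ∨ y = 3/4 ∨ 3/4 = 3/4
y ↔ (z ∨ y) = 3/4 ↔ 3/4 = 1
(y ↔ (z ∨ y)) → z = 1 → 3/4 = 3/4
(¬z ∨ ((x → y) → (y → x))) ∨ ((y ↔ (z ∨ y)) → z) = 3/4 ∨ 3/4 = 3/4
¬((¬z ∨ ((x → y) → (y → x))) ∨ ((y ↔ (z ∨ y)) → z)) = ¬3/4 = 1/4
¬¬((¬z ∨ ((x → y) → (y → x))) ∨ ((y ↔ (z ∨ y)) → z)) = ¬1/4 = 3/4

3/4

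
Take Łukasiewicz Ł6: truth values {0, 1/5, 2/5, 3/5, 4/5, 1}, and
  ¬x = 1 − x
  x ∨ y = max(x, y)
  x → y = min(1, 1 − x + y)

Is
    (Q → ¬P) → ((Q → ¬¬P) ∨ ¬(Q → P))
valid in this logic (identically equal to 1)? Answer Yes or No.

No

Counterexample: take P = 0, Q = 1/5.
¬P = ¬0 = 1
Q → ¬P = 1/5 → 1 = 1
¬P = ¬0 = 1
¬¬P = ¬1 = 0
Q → ¬¬P = 1/5 → 0 = 4/5
Q → P = 1/5 → 0 = 4/5
¬(Q → P) = ¬4/5 = 1/5
(Q → ¬¬P) ∨ ¬(Q → P) = 4/5 ∨ 1/5 = 4/5
(Q → ¬P) → ((Q → ¬¬P) ∨ ¬(Q → P)) = 1 → 4/5 = 4/5
This gives 4/5 ≠ 1.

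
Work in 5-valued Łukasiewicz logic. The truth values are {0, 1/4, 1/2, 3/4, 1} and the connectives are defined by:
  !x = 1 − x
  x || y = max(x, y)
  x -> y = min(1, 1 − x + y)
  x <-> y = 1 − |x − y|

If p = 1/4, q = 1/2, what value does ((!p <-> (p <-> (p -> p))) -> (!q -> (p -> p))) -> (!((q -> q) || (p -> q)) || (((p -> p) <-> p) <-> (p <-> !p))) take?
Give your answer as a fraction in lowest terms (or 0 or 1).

3/4

!p = !1/4 = 3/4
p -> p = 1/4 -> 1/4 = 1
p <-> (p -> p) = 1/4 <-> 1 = 1/4
!p <-> (p <-> (p -> p)) = 3/4 <-> 1/4 = 1/2
!q = !1/2 = 1/2
p -> p = 1/4 -> 1/4 = 1
!q -> (p -> p) = 1/2 -> 1 = 1
(!p <-> (p <-> (p -> p))) -> (!q -> (p -> p)) = 1/2 -> 1 = 1
q -> q = 1/2 -> 1/2 = 1
p -> q = 1/4 -> 1/2 = 1
(q -> q) || (p -> q) = 1 || 1 = 1
!((q -> q) || (p -> q)) = !1 = 0
p -> p = 1/4 -> 1/4 = 1
(p -> p) <-> p = 1 <-> 1/4 = 1/4
!p = !1/4 = 3/4
p <-> !p = 1/4 <-> 3/4 = 1/2
((p -> p) <-> p) <-> (p <-> !p) = 1/4 <-> 1/2 = 3/4
!((q -> q) || (p -> q)) || (((p -> p) <-> p) <-> (p <-> !p)) = 0 || 3/4 = 3/4
((!p <-> (p <-> (p -> p))) -> (!q -> (p -> p))) -> (!((q -> q) || (p -> q)) || (((p -> p) <-> p) <-> (p <-> !p))) = 1 -> 3/4 = 3/4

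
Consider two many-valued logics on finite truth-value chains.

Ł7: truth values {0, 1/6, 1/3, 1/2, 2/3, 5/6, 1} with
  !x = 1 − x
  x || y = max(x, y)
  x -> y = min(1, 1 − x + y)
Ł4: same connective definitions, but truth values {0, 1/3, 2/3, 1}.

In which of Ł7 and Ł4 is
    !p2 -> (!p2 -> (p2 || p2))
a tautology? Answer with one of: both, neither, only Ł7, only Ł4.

In Ł7: at p2 = 0 the value is 0 — not a tautology.
In Ł4: at p2 = 0 the value is 0 — not a tautology.

neither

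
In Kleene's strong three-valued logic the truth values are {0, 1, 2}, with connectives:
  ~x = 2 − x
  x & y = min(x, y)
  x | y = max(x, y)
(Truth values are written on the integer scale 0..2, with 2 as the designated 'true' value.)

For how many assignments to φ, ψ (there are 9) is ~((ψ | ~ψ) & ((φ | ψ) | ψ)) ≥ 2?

φ = 0, ψ = 0 ↦ 2  ≥
φ = 0, ψ = 1 ↦ 1  <
φ = 0, ψ = 2 ↦ 0  <
φ = 1, ψ = 0 ↦ 1  <
φ = 1, ψ = 1 ↦ 1  <
φ = 1, ψ = 2 ↦ 0  <
φ = 2, ψ = 0 ↦ 0  <
φ = 2, ψ = 1 ↦ 1  <
φ = 2, ψ = 2 ↦ 0  <
So 1 of the 9 assignments meets the threshold.

1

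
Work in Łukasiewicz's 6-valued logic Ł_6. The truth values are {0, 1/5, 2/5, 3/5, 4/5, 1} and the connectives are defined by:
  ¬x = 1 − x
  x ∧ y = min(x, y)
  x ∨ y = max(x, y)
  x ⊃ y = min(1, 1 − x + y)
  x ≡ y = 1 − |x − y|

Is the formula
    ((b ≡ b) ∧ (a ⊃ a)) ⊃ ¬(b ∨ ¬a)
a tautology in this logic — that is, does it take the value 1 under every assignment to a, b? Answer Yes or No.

No

Counterexample: take a = 0, b = 0.
b ≡ b = 0 ≡ 0 = 1
a ⊃ a = 0 ⊃ 0 = 1
(b ≡ b) ∧ (a ⊃ a) = 1 ∧ 1 = 1
¬a = ¬0 = 1
b ∨ ¬a = 0 ∨ 1 = 1
¬(b ∨ ¬a) = ¬1 = 0
((b ≡ b) ∧ (a ⊃ a)) ⊃ ¬(b ∨ ¬a) = 1 ⊃ 0 = 0
This gives 0 ≠ 1.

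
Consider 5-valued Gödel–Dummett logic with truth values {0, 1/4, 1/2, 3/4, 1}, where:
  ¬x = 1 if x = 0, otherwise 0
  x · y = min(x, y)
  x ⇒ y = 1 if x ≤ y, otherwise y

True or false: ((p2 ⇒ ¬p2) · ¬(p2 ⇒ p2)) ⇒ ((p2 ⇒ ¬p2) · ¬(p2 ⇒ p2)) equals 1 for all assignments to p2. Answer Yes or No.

Yes

p2 = 0 ↦ 1
p2 = 1/4 ↦ 1
p2 = 1/2 ↦ 1
p2 = 3/4 ↦ 1
p2 = 1 ↦ 1
Every assignment gives a value ≥ 1.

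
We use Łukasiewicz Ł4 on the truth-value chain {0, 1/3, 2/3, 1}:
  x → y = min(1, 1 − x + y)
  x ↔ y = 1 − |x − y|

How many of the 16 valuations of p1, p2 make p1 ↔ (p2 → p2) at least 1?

p1 = 0, p2 = 0 ↦ 0  <
p1 = 0, p2 = 1/3 ↦ 0  <
p1 = 0, p2 = 2/3 ↦ 0  <
p1 = 0, p2 = 1 ↦ 0  <
p1 = 1/3, p2 = 0 ↦ 1/3  <
p1 = 1/3, p2 = 1/3 ↦ 1/3  <
p1 = 1/3, p2 = 2/3 ↦ 1/3  <
p1 = 1/3, p2 = 1 ↦ 1/3  <
p1 = 2/3, p2 = 0 ↦ 2/3  <
p1 = 2/3, p2 = 1/3 ↦ 2/3  <
p1 = 2/3, p2 = 2/3 ↦ 2/3  <
p1 = 2/3, p2 = 1 ↦ 2/3  <
p1 = 1, p2 = 0 ↦ 1  ≥
p1 = 1, p2 = 1/3 ↦ 1  ≥
p1 = 1, p2 = 2/3 ↦ 1  ≥
p1 = 1, p2 = 1 ↦ 1  ≥
So 4 of the 16 assignments meet the threshold.

4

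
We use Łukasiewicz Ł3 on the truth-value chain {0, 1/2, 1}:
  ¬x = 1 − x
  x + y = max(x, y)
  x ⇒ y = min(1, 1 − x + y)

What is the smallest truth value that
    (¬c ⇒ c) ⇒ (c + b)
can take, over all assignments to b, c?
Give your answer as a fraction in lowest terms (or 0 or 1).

Take b = 0, c = 1/2:
¬c = ¬1/2 = 1/2
¬c ⇒ c = 1/2 ⇒ 1/2 = 1
c + b = 1/2 + 0 = 1/2
(¬c ⇒ c) ⇒ (c + b) = 1 ⇒ 1/2 = 1/2
No assignment yields a value below 1/2, so this is the minimum.

1/2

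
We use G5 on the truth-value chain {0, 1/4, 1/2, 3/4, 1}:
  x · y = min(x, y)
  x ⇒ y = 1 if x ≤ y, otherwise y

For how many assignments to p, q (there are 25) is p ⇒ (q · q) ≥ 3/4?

value 1: 15 assignments (counts)
value 3/4: 1 assignment (counts)
value 1/2: 2 assignments
value 1/4: 3 assignments
value 0: 4 assignments
So 16 of the 25 assignments meet the threshold.

16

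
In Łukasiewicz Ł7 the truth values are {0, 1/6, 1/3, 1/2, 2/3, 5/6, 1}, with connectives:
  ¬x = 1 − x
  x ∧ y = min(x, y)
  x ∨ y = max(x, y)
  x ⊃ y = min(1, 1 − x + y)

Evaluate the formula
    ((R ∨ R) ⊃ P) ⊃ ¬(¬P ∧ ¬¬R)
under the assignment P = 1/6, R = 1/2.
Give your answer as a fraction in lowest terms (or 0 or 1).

5/6

R ∨ R = 1/2 ∨ 1/2 = 1/2
(R ∨ R) ⊃ P = 1/2 ⊃ 1/6 = 2/3
¬P = ¬1/6 = 5/6
¬R = ¬1/2 = 1/2
¬¬R = ¬1/2 = 1/2
¬P ∧ ¬¬R = 5/6 ∧ 1/2 = 1/2
¬(¬P ∧ ¬¬R) = ¬1/2 = 1/2
((R ∨ R) ⊃ P) ⊃ ¬(¬P ∧ ¬¬R) = 2/3 ⊃ 1/2 = 5/6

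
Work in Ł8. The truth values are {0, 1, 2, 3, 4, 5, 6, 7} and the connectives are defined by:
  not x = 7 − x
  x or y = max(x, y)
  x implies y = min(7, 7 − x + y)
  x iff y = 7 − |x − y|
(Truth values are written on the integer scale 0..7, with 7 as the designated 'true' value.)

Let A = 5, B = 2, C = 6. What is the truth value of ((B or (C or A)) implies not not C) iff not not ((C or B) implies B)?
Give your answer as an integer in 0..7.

C or A = 6 or 5 = 6
B or (C or A) = 2 or 6 = 6
not C = not 6 = 1
not not C = not 1 = 6
(B or (C or A)) implies not not C = 6 implies 6 = 7
C or B = 6 or 2 = 6
(C or B) implies B = 6 implies 2 = 3
not ((C or B) implies B) = not 3 = 4
not not ((C or B) implies B) = not 4 = 3
((B or (C or A)) implies not not C) iff not not ((C or B) implies B) = 7 iff 3 = 3

3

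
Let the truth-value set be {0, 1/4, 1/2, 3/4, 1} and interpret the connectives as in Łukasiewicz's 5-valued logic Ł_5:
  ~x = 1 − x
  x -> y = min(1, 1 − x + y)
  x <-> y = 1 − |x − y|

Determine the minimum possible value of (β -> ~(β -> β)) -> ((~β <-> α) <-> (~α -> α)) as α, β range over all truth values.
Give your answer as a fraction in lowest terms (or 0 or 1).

Take α = 1/2, β = 0:
β -> β = 0 -> 0 = 1
~(β -> β) = ~1 = 0
β -> ~(β -> β) = 0 -> 0 = 1
~β = ~0 = 1
~β <-> α = 1 <-> 1/2 = 1/2
~α = ~1/2 = 1/2
~α -> α = 1/2 -> 1/2 = 1
(~β <-> α) <-> (~α -> α) = 1/2 <-> 1 = 1/2
(β -> ~(β -> β)) -> ((~β <-> α) <-> (~α -> α)) = 1 -> 1/2 = 1/2
No assignment yields a value below 1/2, so this is the minimum.

1/2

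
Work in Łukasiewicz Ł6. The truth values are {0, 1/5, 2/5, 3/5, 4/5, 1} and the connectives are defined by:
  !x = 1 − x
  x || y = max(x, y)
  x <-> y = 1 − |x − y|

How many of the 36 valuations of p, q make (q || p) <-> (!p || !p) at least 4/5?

14

value 1: 3 assignments (counts)
value 4/5: 11 assignments (counts)
value 3/5: 4 assignments
value 2/5: 9 assignments
value 1/5: 2 assignments
value 0: 7 assignments
So 14 of the 36 assignments meet the threshold.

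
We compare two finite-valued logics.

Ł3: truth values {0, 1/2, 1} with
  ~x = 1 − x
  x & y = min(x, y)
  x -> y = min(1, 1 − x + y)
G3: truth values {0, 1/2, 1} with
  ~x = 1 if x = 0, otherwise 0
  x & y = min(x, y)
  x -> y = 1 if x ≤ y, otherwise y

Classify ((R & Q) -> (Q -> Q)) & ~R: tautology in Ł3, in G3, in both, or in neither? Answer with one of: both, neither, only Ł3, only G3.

In Ł3: at Q = 0, R = 1/2 the value is 1/2 — not a tautology.
In G3: at Q = 0, R = 1/2 the value is 0 — not a tautology.

neither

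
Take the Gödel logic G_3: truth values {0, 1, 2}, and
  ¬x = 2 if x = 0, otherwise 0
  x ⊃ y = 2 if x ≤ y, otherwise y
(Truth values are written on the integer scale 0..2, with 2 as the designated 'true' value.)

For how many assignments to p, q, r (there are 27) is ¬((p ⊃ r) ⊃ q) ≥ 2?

7

value 2: 7 assignments (counts)
value 0: 20 assignments
So 7 of the 27 assignments meet the threshold.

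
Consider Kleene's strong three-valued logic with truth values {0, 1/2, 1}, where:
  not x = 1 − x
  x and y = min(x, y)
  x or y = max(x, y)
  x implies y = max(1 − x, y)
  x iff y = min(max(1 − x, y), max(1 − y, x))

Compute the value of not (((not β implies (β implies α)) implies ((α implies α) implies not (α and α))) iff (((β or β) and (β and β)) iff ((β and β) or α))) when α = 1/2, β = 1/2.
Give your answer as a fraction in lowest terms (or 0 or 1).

1/2

not β = not 1/2 = 1/2
β implies α = 1/2 implies 1/2 = 1/2
not β implies (β implies α) = 1/2 implies 1/2 = 1/2
α implies α = 1/2 implies 1/2 = 1/2
α and α = 1/2 and 1/2 = 1/2
not (α and α) = not 1/2 = 1/2
(α implies α) implies not (α and α) = 1/2 implies 1/2 = 1/2
(not β implies (β implies α)) implies ((α implies α) implies not (α and α)) = 1/2 implies 1/2 = 1/2
β or β = 1/2 or 1/2 = 1/2
β and β = 1/2 and 1/2 = 1/2
(β or β) and (β and β) = 1/2 and 1/2 = 1/2
β and β = 1/2 and 1/2 = 1/2
(β and β) or α = 1/2 or 1/2 = 1/2
((β or β) and (β and β)) iff ((β and β) or α) = 1/2 iff 1/2 = 1/2
((not β implies (β implies α)) implies ((α implies α) implies not (α and α))) iff (((β or β) and (β and β)) iff ((β and β) or α)) = 1/2 iff 1/2 = 1/2
not (((not β implies (β implies α)) implies ((α implies α) implies not (α and α))) iff (((β or β) and (β and β)) iff ((β and β) or α))) = not 1/2 = 1/2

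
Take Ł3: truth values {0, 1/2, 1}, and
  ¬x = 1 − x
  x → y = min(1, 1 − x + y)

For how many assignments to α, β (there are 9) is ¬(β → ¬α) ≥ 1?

α = 0, β = 0 ↦ 0  <
α = 0, β = 1/2 ↦ 0  <
α = 0, β = 1 ↦ 0  <
α = 1/2, β = 0 ↦ 0  <
α = 1/2, β = 1/2 ↦ 0  <
α = 1/2, β = 1 ↦ 1/2  <
α = 1, β = 0 ↦ 0  <
α = 1, β = 1/2 ↦ 1/2  <
α = 1, β = 1 ↦ 1  ≥
So 1 of the 9 assignments meets the threshold.

1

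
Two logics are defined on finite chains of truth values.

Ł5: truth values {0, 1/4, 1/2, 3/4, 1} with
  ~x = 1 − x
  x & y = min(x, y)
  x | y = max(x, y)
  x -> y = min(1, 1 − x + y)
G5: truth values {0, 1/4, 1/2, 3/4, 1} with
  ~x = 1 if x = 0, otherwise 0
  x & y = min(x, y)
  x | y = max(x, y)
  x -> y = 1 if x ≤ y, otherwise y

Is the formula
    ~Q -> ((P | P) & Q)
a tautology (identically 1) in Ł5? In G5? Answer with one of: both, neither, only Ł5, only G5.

neither

In Ł5: at P = 0, Q = 0 the value is 0 — not a tautology.
In G5: at P = 0, Q = 0 the value is 0 — not a tautology.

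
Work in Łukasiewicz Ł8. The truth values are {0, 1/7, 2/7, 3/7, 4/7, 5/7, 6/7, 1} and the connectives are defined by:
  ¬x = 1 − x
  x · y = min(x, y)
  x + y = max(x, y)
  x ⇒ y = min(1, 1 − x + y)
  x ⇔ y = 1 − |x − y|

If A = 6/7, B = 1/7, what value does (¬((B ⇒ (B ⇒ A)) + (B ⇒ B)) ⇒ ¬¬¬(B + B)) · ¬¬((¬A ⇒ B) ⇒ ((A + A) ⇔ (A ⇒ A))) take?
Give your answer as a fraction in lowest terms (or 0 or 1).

B ⇒ A = 1/7 ⇒ 6/7 = 1
B ⇒ (B ⇒ A) = 1/7 ⇒ 1 = 1
B ⇒ B = 1/7 ⇒ 1/7 = 1
(B ⇒ (B ⇒ A)) + (B ⇒ B) = 1 + 1 = 1
¬((B ⇒ (B ⇒ A)) + (B ⇒ B)) = ¬1 = 0
B + B = 1/7 + 1/7 = 1/7
¬(B + B) = ¬1/7 = 6/7
¬¬(B + B) = ¬6/7 = 1/7
¬¬¬(B + B) = ¬1/7 = 6/7
¬((B ⇒ (B ⇒ A)) + (B ⇒ B)) ⇒ ¬¬¬(B + B) = 0 ⇒ 6/7 = 1
¬A = ¬6/7 = 1/7
¬A ⇒ B = 1/7 ⇒ 1/7 = 1
A + A = 6/7 + 6/7 = 6/7
A ⇒ A = 6/7 ⇒ 6/7 = 1
(A + A) ⇔ (A ⇒ A) = 6/7 ⇔ 1 = 6/7
(¬A ⇒ B) ⇒ ((A + A) ⇔ (A ⇒ A)) = 1 ⇒ 6/7 = 6/7
¬((¬A ⇒ B) ⇒ ((A + A) ⇔ (A ⇒ A))) = ¬6/7 = 1/7
¬¬((¬A ⇒ B) ⇒ ((A + A) ⇔ (A ⇒ A))) = ¬1/7 = 6/7
(¬((B ⇒ (B ⇒ A)) + (B ⇒ B)) ⇒ ¬¬¬(B + B)) · ¬¬((¬A ⇒ B) ⇒ ((A + A) ⇔ (A ⇒ A))) = 1 · 6/7 = 6/7

6/7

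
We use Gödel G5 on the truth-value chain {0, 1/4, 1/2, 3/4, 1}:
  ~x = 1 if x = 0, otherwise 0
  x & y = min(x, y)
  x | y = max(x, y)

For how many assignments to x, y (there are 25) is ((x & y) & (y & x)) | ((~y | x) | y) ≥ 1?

value 1: 13 assignments (counts)
value 3/4: 6 assignments
value 1/2: 4 assignments
value 1/4: 2 assignments
So 13 of the 25 assignments meet the threshold.

13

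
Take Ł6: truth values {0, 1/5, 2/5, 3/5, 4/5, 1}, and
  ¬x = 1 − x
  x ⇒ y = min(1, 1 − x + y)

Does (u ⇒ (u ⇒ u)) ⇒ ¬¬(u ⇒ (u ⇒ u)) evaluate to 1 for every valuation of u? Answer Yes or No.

u = 0 ↦ 1
u = 1/5 ↦ 1
u = 2/5 ↦ 1
u = 3/5 ↦ 1
u = 4/5 ↦ 1
u = 1 ↦ 1
Every assignment gives a value ≥ 1.

Yes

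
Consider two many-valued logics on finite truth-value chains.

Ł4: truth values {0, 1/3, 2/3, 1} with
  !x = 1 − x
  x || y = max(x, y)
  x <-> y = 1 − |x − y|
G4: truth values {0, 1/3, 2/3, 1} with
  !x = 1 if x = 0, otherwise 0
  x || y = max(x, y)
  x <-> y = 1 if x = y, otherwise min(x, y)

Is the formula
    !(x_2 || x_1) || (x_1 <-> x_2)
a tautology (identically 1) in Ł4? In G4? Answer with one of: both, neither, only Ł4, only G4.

neither

In Ł4: at x_1 = 0, x_2 = 1/3 the value is 2/3 — not a tautology.
In G4: at x_1 = 0, x_2 = 1/3 the value is 0 — not a tautology.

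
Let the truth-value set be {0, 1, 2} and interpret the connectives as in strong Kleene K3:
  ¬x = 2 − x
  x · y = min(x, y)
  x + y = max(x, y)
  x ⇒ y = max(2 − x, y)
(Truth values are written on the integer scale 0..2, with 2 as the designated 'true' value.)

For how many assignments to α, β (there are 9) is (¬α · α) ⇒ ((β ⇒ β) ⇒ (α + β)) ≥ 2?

7

α = 0, β = 0 ↦ 2  ≥
α = 0, β = 1 ↦ 2  ≥
α = 0, β = 2 ↦ 2  ≥
α = 1, β = 0 ↦ 1  <
α = 1, β = 1 ↦ 1  <
α = 1, β = 2 ↦ 2  ≥
α = 2, β = 0 ↦ 2  ≥
α = 2, β = 1 ↦ 2  ≥
α = 2, β = 2 ↦ 2  ≥
So 7 of the 9 assignments meet the threshold.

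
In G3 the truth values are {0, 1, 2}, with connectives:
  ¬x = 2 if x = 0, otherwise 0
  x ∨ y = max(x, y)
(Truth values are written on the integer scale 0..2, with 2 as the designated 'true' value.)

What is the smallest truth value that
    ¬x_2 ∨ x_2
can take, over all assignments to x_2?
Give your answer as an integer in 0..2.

1

Take x_2 = 1:
¬x_2 = ¬1 = 0
¬x_2 ∨ x_2 = 0 ∨ 1 = 1
No assignment yields a value below 1, so this is the minimum.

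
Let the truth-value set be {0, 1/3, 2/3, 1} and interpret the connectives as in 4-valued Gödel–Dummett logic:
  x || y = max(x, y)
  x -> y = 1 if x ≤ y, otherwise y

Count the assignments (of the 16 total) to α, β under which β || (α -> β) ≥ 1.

10

α = 0, β = 0 ↦ 1  ≥
α = 0, β = 1/3 ↦ 1  ≥
α = 0, β = 2/3 ↦ 1  ≥
α = 0, β = 1 ↦ 1  ≥
α = 1/3, β = 0 ↦ 0  <
α = 1/3, β = 1/3 ↦ 1  ≥
α = 1/3, β = 2/3 ↦ 1  ≥
α = 1/3, β = 1 ↦ 1  ≥
α = 2/3, β = 0 ↦ 0  <
α = 2/3, β = 1/3 ↦ 1/3  <
α = 2/3, β = 2/3 ↦ 1  ≥
α = 2/3, β = 1 ↦ 1  ≥
α = 1, β = 0 ↦ 0  <
α = 1, β = 1/3 ↦ 1/3  <
α = 1, β = 2/3 ↦ 2/3  <
α = 1, β = 1 ↦ 1  ≥
So 10 of the 16 assignments meet the threshold.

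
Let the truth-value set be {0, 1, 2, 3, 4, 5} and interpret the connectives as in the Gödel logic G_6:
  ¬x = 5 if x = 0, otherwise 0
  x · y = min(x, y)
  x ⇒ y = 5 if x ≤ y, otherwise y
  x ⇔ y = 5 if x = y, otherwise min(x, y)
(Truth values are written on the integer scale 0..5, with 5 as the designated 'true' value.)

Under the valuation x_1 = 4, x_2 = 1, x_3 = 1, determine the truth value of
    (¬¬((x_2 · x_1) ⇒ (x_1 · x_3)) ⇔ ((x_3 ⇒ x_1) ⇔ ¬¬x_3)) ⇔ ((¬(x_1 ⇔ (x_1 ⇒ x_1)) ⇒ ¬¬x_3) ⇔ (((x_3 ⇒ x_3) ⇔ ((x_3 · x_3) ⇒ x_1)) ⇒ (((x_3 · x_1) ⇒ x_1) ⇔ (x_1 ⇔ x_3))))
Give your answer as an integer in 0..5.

1

x_2 · x_1 = 1 · 4 = 1
x_1 · x_3 = 4 · 1 = 1
(x_2 · x_1) ⇒ (x_1 · x_3) = 1 ⇒ 1 = 5
¬((x_2 · x_1) ⇒ (x_1 · x_3)) = ¬5 = 0
¬¬((x_2 · x_1) ⇒ (x_1 · x_3)) = ¬0 = 5
x_3 ⇒ x_1 = 1 ⇒ 4 = 5
¬x_3 = ¬1 = 0
¬¬x_3 = ¬0 = 5
(x_3 ⇒ x_1) ⇔ ¬¬x_3 = 5 ⇔ 5 = 5
¬¬((x_2 · x_1) ⇒ (x_1 · x_3)) ⇔ ((x_3 ⇒ x_1) ⇔ ¬¬x_3) = 5 ⇔ 5 = 5
x_1 ⇒ x_1 = 4 ⇒ 4 = 5
x_1 ⇔ (x_1 ⇒ x_1) = 4 ⇔ 5 = 4
¬(x_1 ⇔ (x_1 ⇒ x_1)) = ¬4 = 0
¬x_3 = ¬1 = 0
¬¬x_3 = ¬0 = 5
¬(x_1 ⇔ (x_1 ⇒ x_1)) ⇒ ¬¬x_3 = 0 ⇒ 5 = 5
x_3 ⇒ x_3 = 1 ⇒ 1 = 5
x_3 · x_3 = 1 · 1 = 1
(x_3 · x_3) ⇒ x_1 = 1 ⇒ 4 = 5
(x_3 ⇒ x_3) ⇔ ((x_3 · x_3) ⇒ x_1) = 5 ⇔ 5 = 5
x_3 · x_1 = 1 · 4 = 1
(x_3 · x_1) ⇒ x_1 = 1 ⇒ 4 = 5
x_1 ⇔ x_3 = 4 ⇔ 1 = 1
((x_3 · x_1) ⇒ x_1) ⇔ (x_1 ⇔ x_3) = 5 ⇔ 1 = 1
((x_3 ⇒ x_3) ⇔ ((x_3 · x_3) ⇒ x_1)) ⇒ (((x_3 · x_1) ⇒ x_1) ⇔ (x_1 ⇔ x_3)) = 5 ⇒ 1 = 1
(¬(x_1 ⇔ (x_1 ⇒ x_1)) ⇒ ¬¬x_3) ⇔ (((x_3 ⇒ x_3) ⇔ ((x_3 · x_3) ⇒ x_1)) ⇒ (((x_3 · x_1) ⇒ x_1) ⇔ (x_1 ⇔ x_3))) = 5 ⇔ 1 = 1
(¬¬((x_2 · x_1) ⇒ (x_1 · x_3)) ⇔ ((x_3 ⇒ x_1) ⇔ ¬¬x_3)) ⇔ ((¬(x_1 ⇔ (x_1 ⇒ x_1)) ⇒ ¬¬x_3) ⇔ (((x_3 ⇒ x_3) ⇔ ((x_3 · x_3) ⇒ x_1)) ⇒ (((x_3 · x_1) ⇒ x_1) ⇔ (x_1 ⇔ x_3)))) = 5 ⇔ 1 = 1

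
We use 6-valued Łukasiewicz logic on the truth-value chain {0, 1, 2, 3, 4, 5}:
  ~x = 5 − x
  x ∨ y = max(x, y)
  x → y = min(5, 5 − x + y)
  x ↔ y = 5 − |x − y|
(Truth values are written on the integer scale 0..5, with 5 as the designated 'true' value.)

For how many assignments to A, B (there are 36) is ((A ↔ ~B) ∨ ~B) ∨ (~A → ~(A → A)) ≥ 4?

value 5: 16 assignments (counts)
value 4: 14 assignments (counts)
value 3: 6 assignments
So 30 of the 36 assignments meet the threshold.

30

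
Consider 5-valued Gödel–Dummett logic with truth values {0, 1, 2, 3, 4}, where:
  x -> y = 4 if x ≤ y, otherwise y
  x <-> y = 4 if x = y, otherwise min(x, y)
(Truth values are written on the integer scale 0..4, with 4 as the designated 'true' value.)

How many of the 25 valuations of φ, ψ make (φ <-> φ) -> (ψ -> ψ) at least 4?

value 4: 25 assignments (counts)
So 25 of the 25 assignments meet the threshold.

25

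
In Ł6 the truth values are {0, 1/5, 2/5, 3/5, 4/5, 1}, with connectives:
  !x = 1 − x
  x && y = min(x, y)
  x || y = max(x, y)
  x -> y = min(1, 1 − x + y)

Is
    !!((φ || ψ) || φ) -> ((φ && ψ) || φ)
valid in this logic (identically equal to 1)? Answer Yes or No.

Counterexample: take φ = 0, ψ = 1/5.
φ || ψ = 0 || 1/5 = 1/5
(φ || ψ) || φ = 1/5 || 0 = 1/5
!((φ || ψ) || φ) = !1/5 = 4/5
!!((φ || ψ) || φ) = !4/5 = 1/5
φ && ψ = 0 && 1/5 = 0
(φ && ψ) || φ = 0 || 0 = 0
!!((φ || ψ) || φ) -> ((φ && ψ) || φ) = 1/5 -> 0 = 4/5
This gives 4/5 ≠ 1.

No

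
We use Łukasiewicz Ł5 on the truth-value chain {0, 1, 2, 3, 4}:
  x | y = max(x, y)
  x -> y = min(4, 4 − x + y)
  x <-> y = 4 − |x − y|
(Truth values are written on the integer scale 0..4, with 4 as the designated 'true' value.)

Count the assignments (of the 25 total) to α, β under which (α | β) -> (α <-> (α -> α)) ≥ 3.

19

value 4: 15 assignments (counts)
value 3: 4 assignments (counts)
value 2: 3 assignments
value 1: 2 assignments
value 0: 1 assignment
So 19 of the 25 assignments meet the threshold.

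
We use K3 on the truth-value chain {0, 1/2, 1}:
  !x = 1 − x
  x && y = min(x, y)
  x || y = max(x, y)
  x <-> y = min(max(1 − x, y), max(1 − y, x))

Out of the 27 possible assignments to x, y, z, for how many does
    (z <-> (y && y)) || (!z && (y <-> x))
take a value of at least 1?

value 1: 7 assignments (counts)
value 1/2: 16 assignments
value 0: 4 assignments
So 7 of the 27 assignments meet the threshold.

7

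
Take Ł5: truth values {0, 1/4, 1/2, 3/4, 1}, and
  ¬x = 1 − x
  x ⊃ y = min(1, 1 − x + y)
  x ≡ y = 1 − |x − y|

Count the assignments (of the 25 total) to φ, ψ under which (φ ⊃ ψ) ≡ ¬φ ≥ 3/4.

value 1: 9 assignments (counts)
value 3/4: 7 assignments (counts)
value 1/2: 5 assignments
value 1/4: 3 assignments
value 0: 1 assignment
So 16 of the 25 assignments meet the threshold.

16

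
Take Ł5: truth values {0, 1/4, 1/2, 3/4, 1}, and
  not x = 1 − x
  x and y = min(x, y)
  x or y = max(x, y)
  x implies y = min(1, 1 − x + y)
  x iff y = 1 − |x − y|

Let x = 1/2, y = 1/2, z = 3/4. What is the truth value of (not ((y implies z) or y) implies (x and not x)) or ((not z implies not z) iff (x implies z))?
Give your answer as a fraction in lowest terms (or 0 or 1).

y implies z = 1/2 implies 3/4 = 1
(y implies z) or y = 1 or 1/2 = 1
not ((y implies z) or y) = not 1 = 0
not x = not 1/2 = 1/2
x and not x = 1/2 and 1/2 = 1/2
not ((y implies z) or y) implies (x and not x) = 0 implies 1/2 = 1
not z = not 3/4 = 1/4
not z = not 3/4 = 1/4
not z implies not z = 1/4 implies 1/4 = 1
x implies z = 1/2 implies 3/4 = 1
(not z implies not z) iff (x implies z) = 1 iff 1 = 1
(not ((y implies z) or y) implies (x and not x)) or ((not z implies not z) iff (x implies z)) = 1 or 1 = 1

1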